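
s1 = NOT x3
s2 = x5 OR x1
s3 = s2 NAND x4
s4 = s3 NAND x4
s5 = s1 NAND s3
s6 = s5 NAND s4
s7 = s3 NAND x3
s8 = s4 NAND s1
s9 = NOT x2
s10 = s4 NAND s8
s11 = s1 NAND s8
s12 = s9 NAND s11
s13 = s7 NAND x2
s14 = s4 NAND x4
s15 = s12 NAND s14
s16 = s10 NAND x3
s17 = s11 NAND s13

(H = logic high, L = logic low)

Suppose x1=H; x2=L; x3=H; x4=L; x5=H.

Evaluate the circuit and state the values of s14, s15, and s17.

s14 = H; s15 = H; s17 = L

s1 = NOT x3 = NOT H = L
s2 = x5 OR x1 = H OR H = H
s3 = s2 NAND x4 = H NAND L = H
s4 = s3 NAND x4 = H NAND L = H
s7 = s3 NAND x3 = H NAND H = L
s8 = s4 NAND s1 = H NAND L = H
s9 = NOT x2 = NOT L = H
s11 = s1 NAND s8 = L NAND H = H
s12 = s9 NAND s11 = H NAND H = L
s13 = s7 NAND x2 = L NAND L = H
s14 = s4 NAND x4 = H NAND L = H
s15 = s12 NAND s14 = L NAND H = H
s17 = s11 NAND s13 = H NAND H = L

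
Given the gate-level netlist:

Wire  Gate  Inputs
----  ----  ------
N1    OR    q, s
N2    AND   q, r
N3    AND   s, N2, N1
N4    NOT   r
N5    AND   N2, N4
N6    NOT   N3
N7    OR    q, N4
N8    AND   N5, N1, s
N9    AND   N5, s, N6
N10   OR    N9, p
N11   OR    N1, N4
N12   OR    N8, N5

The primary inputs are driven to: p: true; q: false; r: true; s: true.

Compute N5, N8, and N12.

N5 = false  N8 = false  N12 = false

N1 = q OR s = false OR true = true
N2 = q AND r = false AND true = false
N4 = NOT r = NOT true = false
N5 = N2 AND N4 = false AND false = false
N8 = N5 AND N1 AND s = false AND true AND true = false
N12 = N8 OR N5 = false OR false = false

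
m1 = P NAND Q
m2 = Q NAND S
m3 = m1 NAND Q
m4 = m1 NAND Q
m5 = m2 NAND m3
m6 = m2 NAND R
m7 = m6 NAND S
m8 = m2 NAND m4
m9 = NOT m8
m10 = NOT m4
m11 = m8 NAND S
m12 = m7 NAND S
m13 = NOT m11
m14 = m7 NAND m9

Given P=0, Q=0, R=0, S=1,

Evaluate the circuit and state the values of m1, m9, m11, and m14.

m1 = P NAND Q = 0 NAND 0 = 1
m2 = Q NAND S = 0 NAND 1 = 1
m4 = m1 NAND Q = 1 NAND 0 = 1
m6 = m2 NAND R = 1 NAND 0 = 1
m7 = m6 NAND S = 1 NAND 1 = 0
m8 = m2 NAND m4 = 1 NAND 1 = 0
m9 = NOT m8 = NOT 0 = 1
m11 = m8 NAND S = 0 NAND 1 = 1
m14 = m7 NAND m9 = 0 NAND 1 = 1

m1 = 1  m9 = 1  m11 = 1  m14 = 1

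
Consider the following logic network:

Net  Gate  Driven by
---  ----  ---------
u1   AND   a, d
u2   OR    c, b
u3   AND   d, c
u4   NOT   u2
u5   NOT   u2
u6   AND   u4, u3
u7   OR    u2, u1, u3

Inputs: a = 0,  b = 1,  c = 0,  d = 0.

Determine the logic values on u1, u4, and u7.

u1 = a AND d = 0 AND 0 = 0
u2 = c OR b = 0 OR 1 = 1
u3 = d AND c = 0 AND 0 = 0
u4 = NOT u2 = NOT 1 = 0
u7 = u2 OR u1 OR u3 = 1 OR 0 OR 0 = 1

u1 = 0  u4 = 0  u7 = 1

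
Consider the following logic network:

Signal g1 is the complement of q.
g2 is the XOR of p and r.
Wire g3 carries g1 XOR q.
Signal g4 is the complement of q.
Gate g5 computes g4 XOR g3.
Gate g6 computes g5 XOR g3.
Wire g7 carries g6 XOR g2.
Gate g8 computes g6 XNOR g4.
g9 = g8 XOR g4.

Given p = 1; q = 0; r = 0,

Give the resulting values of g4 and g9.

g4 = 1; g9 = 0

g1 = NOT q = NOT 0 = 1
g3 = g1 XOR q = 1 XOR 0 = 1
g4 = NOT q = NOT 0 = 1
g5 = g4 XOR g3 = 1 XOR 1 = 0
g6 = g5 XOR g3 = 0 XOR 1 = 1
g8 = g6 XNOR g4 = 1 XNOR 1 = 1
g9 = g8 XOR g4 = 1 XOR 1 = 0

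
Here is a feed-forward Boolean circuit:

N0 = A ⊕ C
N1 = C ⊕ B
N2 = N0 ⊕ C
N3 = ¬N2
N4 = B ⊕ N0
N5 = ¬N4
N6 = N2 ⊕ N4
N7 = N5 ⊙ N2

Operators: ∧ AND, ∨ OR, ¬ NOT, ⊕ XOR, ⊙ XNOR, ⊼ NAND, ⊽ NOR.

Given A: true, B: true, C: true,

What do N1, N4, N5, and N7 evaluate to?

N0 = A XOR C = true XOR true = false
N1 = C XOR B = true XOR true = false
N2 = N0 XOR C = false XOR true = true
N4 = B XOR N0 = true XOR false = true
N5 = NOT N4 = NOT true = false
N7 = N5 XNOR N2 = false XNOR true = false

N1 = false; N4 = true; N5 = false; N7 = false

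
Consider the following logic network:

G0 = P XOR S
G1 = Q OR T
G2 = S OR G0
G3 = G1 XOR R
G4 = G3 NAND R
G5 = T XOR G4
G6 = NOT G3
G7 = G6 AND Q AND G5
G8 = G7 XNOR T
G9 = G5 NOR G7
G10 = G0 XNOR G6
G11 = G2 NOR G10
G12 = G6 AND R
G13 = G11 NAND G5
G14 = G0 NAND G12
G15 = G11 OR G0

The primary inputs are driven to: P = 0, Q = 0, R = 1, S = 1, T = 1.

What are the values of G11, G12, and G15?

G11 = 0, G12 = 1, G15 = 1

G0 = P XOR S = 0 XOR 1 = 1
G1 = Q OR T = 0 OR 1 = 1
G2 = S OR G0 = 1 OR 1 = 1
G3 = G1 XOR R = 1 XOR 1 = 0
G6 = NOT G3 = NOT 0 = 1
G10 = G0 XNOR G6 = 1 XNOR 1 = 1
G11 = G2 NOR G10 = 1 NOR 1 = 0
G12 = G6 AND R = 1 AND 1 = 1
G15 = G11 OR G0 = 0 OR 1 = 1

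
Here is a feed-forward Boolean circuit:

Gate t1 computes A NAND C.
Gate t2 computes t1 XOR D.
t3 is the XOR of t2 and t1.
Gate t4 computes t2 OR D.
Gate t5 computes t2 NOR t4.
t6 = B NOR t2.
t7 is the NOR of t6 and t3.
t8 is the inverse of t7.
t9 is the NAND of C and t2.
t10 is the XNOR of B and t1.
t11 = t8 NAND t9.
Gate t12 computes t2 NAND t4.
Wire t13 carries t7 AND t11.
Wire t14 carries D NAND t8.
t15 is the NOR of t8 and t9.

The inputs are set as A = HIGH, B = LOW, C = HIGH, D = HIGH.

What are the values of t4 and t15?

t4 = HIGH  t15 = LOW

t1 = A NAND C = HIGH NAND HIGH = LOW
t2 = t1 XOR D = LOW XOR HIGH = HIGH
t3 = t2 XOR t1 = HIGH XOR LOW = HIGH
t4 = t2 OR D = HIGH OR HIGH = HIGH
t6 = B NOR t2 = LOW NOR HIGH = LOW
t7 = t6 NOR t3 = LOW NOR HIGH = LOW
t8 = NOT t7 = NOT LOW = HIGH
t9 = C NAND t2 = HIGH NAND HIGH = LOW
t15 = t8 NOR t9 = HIGH NOR LOW = LOW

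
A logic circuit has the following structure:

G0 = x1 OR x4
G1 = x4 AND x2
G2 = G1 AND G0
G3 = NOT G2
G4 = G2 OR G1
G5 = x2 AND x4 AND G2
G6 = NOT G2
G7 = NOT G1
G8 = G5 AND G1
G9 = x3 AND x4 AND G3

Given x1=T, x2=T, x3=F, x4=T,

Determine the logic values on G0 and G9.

G0 = x1 OR x4 = T OR T = T
G1 = x4 AND x2 = T AND T = T
G2 = G1 AND G0 = T AND T = T
G3 = NOT G2 = NOT T = F
G9 = x3 AND x4 AND G3 = F AND T AND F = F

G0 = T; G9 = F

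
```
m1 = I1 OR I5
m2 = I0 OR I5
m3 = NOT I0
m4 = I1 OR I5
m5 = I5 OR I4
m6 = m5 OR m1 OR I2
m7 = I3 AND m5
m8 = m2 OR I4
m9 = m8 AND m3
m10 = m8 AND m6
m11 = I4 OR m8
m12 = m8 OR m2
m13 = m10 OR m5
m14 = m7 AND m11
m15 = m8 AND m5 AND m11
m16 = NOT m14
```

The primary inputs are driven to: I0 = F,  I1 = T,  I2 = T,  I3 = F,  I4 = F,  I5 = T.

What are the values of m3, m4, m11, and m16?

m3 = T, m4 = T, m11 = T, m16 = T

m2 = I0 OR I5 = F OR T = T
m3 = NOT I0 = NOT F = T
m4 = I1 OR I5 = T OR T = T
m5 = I5 OR I4 = T OR F = T
m7 = I3 AND m5 = F AND T = F
m8 = m2 OR I4 = T OR F = T
m11 = I4 OR m8 = F OR T = T
m14 = m7 AND m11 = F AND T = F
m16 = NOT m14 = NOT F = T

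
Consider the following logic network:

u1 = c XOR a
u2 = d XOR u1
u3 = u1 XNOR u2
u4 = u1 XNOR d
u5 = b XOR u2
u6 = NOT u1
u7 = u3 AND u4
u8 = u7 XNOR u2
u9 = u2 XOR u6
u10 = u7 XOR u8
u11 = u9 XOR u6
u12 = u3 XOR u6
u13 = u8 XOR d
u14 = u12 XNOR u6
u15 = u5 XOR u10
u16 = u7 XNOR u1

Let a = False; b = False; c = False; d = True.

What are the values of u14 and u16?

u14 = True, u16 = True

u1 = c XOR a = False XOR False = False
u2 = d XOR u1 = True XOR False = True
u3 = u1 XNOR u2 = False XNOR True = False
u4 = u1 XNOR d = False XNOR True = False
u6 = NOT u1 = NOT False = True
u7 = u3 AND u4 = False AND False = False
u12 = u3 XOR u6 = False XOR True = True
u14 = u12 XNOR u6 = True XNOR True = True
u16 = u7 XNOR u1 = False XNOR False = True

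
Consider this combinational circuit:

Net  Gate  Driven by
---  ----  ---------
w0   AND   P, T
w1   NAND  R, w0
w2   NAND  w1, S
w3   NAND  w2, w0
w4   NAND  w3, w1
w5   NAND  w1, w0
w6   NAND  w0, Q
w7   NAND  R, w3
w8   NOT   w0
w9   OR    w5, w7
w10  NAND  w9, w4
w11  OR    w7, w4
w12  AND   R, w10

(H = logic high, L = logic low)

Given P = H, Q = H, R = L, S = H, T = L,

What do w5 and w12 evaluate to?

w5 = H; w12 = L

w0 = P AND T = H AND L = L
w1 = R NAND w0 = L NAND L = H
w2 = w1 NAND S = H NAND H = L
w3 = w2 NAND w0 = L NAND L = H
w4 = w3 NAND w1 = H NAND H = L
w5 = w1 NAND w0 = H NAND L = H
w7 = R NAND w3 = L NAND H = H
w9 = w5 OR w7 = H OR H = H
w10 = w9 NAND w4 = H NAND L = H
w12 = R AND w10 = L AND H = L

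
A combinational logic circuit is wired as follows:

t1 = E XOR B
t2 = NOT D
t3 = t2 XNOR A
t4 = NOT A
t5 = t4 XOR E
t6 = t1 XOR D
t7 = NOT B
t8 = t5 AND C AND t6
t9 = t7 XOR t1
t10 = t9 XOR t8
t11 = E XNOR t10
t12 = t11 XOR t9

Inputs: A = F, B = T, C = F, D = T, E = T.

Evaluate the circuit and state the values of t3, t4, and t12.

t1 = E XOR B = T XOR T = F
t2 = NOT D = NOT T = F
t3 = t2 XNOR A = F XNOR F = T
t4 = NOT A = NOT F = T
t5 = t4 XOR E = T XOR T = F
t6 = t1 XOR D = F XOR T = T
t7 = NOT B = NOT T = F
t8 = t5 AND C AND t6 = F AND F AND T = F
t9 = t7 XOR t1 = F XOR F = F
t10 = t9 XOR t8 = F XOR F = F
t11 = E XNOR t10 = T XNOR F = F
t12 = t11 XOR t9 = F XOR F = F

t3 = T, t4 = T, t12 = F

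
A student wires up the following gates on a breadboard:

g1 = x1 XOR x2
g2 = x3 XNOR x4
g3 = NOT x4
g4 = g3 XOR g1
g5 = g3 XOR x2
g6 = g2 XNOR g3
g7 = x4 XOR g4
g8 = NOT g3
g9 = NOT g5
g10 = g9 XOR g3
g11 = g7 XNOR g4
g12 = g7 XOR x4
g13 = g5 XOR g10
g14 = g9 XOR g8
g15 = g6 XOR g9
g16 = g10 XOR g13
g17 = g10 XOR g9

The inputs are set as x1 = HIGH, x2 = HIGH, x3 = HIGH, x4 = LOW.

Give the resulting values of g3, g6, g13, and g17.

g3 = HIGH; g6 = LOW; g13 = LOW; g17 = HIGH

g2 = x3 XNOR x4 = HIGH XNOR LOW = LOW
g3 = NOT x4 = NOT LOW = HIGH
g5 = g3 XOR x2 = HIGH XOR HIGH = LOW
g6 = g2 XNOR g3 = LOW XNOR HIGH = LOW
g9 = NOT g5 = NOT LOW = HIGH
g10 = g9 XOR g3 = HIGH XOR HIGH = LOW
g13 = g5 XOR g10 = LOW XOR LOW = LOW
g17 = g10 XOR g9 = LOW XOR HIGH = HIGH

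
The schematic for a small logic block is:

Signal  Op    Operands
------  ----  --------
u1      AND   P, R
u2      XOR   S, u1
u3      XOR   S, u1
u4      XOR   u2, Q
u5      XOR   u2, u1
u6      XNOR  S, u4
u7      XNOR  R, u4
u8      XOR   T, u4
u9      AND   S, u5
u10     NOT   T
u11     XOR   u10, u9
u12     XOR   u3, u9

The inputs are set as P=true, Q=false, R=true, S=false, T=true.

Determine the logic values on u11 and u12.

u1 = P AND R = true AND true = true
u2 = S XOR u1 = false XOR true = true
u3 = S XOR u1 = false XOR true = true
u5 = u2 XOR u1 = true XOR true = false
u9 = S AND u5 = false AND false = false
u10 = NOT T = NOT true = false
u11 = u10 XOR u9 = false XOR false = false
u12 = u3 XOR u9 = true XOR false = true

u11 = false  u12 = true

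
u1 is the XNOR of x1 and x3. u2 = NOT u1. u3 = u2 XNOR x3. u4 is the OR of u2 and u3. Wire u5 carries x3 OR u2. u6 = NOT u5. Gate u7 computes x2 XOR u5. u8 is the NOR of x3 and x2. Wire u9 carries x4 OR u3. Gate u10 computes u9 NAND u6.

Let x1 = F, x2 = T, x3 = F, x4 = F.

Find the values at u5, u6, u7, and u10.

u5 = F, u6 = T, u7 = T, u10 = F

u1 = x1 XNOR x3 = F XNOR F = T
u2 = NOT u1 = NOT T = F
u3 = u2 XNOR x3 = F XNOR F = T
u5 = x3 OR u2 = F OR F = F
u6 = NOT u5 = NOT F = T
u7 = x2 XOR u5 = T XOR F = T
u9 = x4 OR u3 = F OR T = T
u10 = u9 NAND u6 = T NAND T = F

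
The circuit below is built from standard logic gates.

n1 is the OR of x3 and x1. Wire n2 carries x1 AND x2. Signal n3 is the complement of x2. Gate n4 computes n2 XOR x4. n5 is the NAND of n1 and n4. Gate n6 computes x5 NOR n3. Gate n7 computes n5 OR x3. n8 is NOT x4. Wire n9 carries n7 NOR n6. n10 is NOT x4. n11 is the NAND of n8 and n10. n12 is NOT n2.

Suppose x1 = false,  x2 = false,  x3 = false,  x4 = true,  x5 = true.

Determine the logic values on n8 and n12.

n2 = x1 AND x2 = false AND false = false
n8 = NOT x4 = NOT true = false
n12 = NOT n2 = NOT false = true

n8 = false, n12 = true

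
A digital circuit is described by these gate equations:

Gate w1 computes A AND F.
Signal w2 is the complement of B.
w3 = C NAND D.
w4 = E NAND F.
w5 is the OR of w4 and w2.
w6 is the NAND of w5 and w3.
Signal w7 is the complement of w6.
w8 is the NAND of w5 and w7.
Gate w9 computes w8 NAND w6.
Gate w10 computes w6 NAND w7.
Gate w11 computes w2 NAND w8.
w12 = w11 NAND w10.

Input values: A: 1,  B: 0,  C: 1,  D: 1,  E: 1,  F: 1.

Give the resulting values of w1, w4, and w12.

w1 = 1; w4 = 0; w12 = 1

w1 = A AND F = 1 AND 1 = 1
w2 = NOT B = NOT 0 = 1
w3 = C NAND D = 1 NAND 1 = 0
w4 = E NAND F = 1 NAND 1 = 0
w5 = w4 OR w2 = 0 OR 1 = 1
w6 = w5 NAND w3 = 1 NAND 0 = 1
w7 = NOT w6 = NOT 1 = 0
w8 = w5 NAND w7 = 1 NAND 0 = 1
w10 = w6 NAND w7 = 1 NAND 0 = 1
w11 = w2 NAND w8 = 1 NAND 1 = 0
w12 = w11 NAND w10 = 0 NAND 1 = 1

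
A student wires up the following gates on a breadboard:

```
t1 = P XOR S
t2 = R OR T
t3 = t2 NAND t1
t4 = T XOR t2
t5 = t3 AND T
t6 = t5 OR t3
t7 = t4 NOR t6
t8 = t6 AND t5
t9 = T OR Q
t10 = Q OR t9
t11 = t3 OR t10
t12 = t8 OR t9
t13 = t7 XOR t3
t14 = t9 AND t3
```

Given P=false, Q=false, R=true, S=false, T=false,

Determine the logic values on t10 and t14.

t10 = false, t14 = false

t1 = P XOR S = false XOR false = false
t2 = R OR T = true OR false = true
t3 = t2 NAND t1 = true NAND false = true
t9 = T OR Q = false OR false = false
t10 = Q OR t9 = false OR false = false
t14 = t9 AND t3 = false AND true = false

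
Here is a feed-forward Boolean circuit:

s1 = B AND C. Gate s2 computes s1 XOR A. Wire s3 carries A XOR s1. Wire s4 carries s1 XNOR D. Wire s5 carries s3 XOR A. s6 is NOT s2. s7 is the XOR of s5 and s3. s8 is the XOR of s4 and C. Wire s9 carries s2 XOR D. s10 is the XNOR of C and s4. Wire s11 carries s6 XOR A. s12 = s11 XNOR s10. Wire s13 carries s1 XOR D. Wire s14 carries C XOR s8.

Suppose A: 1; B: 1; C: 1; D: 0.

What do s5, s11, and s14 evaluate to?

s5 = 1, s11 = 0, s14 = 0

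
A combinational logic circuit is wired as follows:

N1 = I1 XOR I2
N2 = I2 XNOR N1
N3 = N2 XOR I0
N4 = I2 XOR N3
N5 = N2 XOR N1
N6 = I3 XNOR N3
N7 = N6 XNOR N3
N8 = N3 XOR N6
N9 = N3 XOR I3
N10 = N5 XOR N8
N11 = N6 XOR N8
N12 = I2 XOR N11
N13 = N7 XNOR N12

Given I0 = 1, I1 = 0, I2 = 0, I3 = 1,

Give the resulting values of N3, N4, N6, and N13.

N3 = 0; N4 = 0; N6 = 0; N13 = 0

N1 = I1 XOR I2 = 0 XOR 0 = 0
N2 = I2 XNOR N1 = 0 XNOR 0 = 1
N3 = N2 XOR I0 = 1 XOR 1 = 0
N4 = I2 XOR N3 = 0 XOR 0 = 0
N6 = I3 XNOR N3 = 1 XNOR 0 = 0
N7 = N6 XNOR N3 = 0 XNOR 0 = 1
N8 = N3 XOR N6 = 0 XOR 0 = 0
N11 = N6 XOR N8 = 0 XOR 0 = 0
N12 = I2 XOR N11 = 0 XOR 0 = 0
N13 = N7 XNOR N12 = 1 XNOR 0 = 0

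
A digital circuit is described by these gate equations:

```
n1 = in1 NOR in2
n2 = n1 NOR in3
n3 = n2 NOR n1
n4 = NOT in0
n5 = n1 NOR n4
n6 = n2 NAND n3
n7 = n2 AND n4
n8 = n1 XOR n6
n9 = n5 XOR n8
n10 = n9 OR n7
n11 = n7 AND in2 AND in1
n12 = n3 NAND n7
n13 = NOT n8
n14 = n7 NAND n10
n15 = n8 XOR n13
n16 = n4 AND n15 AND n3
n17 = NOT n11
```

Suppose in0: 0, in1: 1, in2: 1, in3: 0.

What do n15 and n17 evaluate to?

n1 = in1 NOR in2 = 1 NOR 1 = 0
n2 = n1 NOR in3 = 0 NOR 0 = 1
n3 = n2 NOR n1 = 1 NOR 0 = 0
n4 = NOT in0 = NOT 0 = 1
n6 = n2 NAND n3 = 1 NAND 0 = 1
n7 = n2 AND n4 = 1 AND 1 = 1
n8 = n1 XOR n6 = 0 XOR 1 = 1
n11 = n7 AND in2 AND in1 = 1 AND 1 AND 1 = 1
n13 = NOT n8 = NOT 1 = 0
n15 = n8 XOR n13 = 1 XOR 0 = 1
n17 = NOT n11 = NOT 1 = 0

n15 = 1, n17 = 0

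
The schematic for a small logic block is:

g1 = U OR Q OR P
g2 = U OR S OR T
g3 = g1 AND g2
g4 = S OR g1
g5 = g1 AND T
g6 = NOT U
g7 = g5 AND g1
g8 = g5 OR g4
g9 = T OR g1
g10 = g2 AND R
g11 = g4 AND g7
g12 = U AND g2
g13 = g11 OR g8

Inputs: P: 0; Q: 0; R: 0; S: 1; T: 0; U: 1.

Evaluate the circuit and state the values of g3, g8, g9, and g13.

g3 = 1  g8 = 1  g9 = 1  g13 = 1

g1 = U OR Q OR P = 1 OR 0 OR 0 = 1
g2 = U OR S OR T = 1 OR 1 OR 0 = 1
g3 = g1 AND g2 = 1 AND 1 = 1
g4 = S OR g1 = 1 OR 1 = 1
g5 = g1 AND T = 1 AND 0 = 0
g7 = g5 AND g1 = 0 AND 1 = 0
g8 = g5 OR g4 = 0 OR 1 = 1
g9 = T OR g1 = 0 OR 1 = 1
g11 = g4 AND g7 = 1 AND 0 = 0
g13 = g11 OR g8 = 0 OR 1 = 1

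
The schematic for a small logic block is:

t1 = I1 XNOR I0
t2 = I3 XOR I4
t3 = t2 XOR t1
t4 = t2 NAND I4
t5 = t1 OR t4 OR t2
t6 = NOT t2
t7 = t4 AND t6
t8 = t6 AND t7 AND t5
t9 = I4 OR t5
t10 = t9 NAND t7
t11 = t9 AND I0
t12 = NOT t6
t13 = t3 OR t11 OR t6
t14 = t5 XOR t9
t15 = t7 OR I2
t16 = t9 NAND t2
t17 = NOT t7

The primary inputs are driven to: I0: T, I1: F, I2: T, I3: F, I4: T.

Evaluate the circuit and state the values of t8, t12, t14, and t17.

t8 = F  t12 = T  t14 = F  t17 = T

t1 = I1 XNOR I0 = F XNOR T = F
t2 = I3 XOR I4 = F XOR T = T
t4 = t2 NAND I4 = T NAND T = F
t5 = t1 OR t4 OR t2 = F OR F OR T = T
t6 = NOT t2 = NOT T = F
t7 = t4 AND t6 = F AND F = F
t8 = t6 AND t7 AND t5 = F AND F AND T = F
t9 = I4 OR t5 = T OR T = T
t12 = NOT t6 = NOT F = T
t14 = t5 XOR t9 = T XOR T = F
t17 = NOT t7 = NOT F = T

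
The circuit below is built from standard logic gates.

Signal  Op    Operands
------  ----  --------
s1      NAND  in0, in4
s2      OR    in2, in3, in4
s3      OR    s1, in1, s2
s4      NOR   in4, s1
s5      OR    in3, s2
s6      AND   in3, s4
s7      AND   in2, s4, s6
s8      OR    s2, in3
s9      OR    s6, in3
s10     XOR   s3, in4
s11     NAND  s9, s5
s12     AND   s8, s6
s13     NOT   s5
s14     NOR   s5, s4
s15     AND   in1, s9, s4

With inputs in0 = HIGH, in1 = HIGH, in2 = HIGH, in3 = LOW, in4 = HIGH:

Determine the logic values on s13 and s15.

s13 = LOW, s15 = LOW

s1 = in0 NAND in4 = HIGH NAND HIGH = LOW
s2 = in2 OR in3 OR in4 = HIGH OR LOW OR HIGH = HIGH
s4 = in4 NOR s1 = HIGH NOR LOW = LOW
s5 = in3 OR s2 = LOW OR HIGH = HIGH
s6 = in3 AND s4 = LOW AND LOW = LOW
s9 = s6 OR in3 = LOW OR LOW = LOW
s13 = NOT s5 = NOT HIGH = LOW
s15 = in1 AND s9 AND s4 = HIGH AND LOW AND LOW = LOW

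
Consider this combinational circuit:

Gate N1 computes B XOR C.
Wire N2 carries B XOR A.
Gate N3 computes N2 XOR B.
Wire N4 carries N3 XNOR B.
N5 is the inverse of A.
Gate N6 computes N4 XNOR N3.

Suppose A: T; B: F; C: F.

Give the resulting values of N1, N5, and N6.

N1 = F  N5 = F  N6 = F

N1 = B XOR C = F XOR F = F
N2 = B XOR A = F XOR T = T
N3 = N2 XOR B = T XOR F = T
N4 = N3 XNOR B = T XNOR F = F
N5 = NOT A = NOT T = F
N6 = N4 XNOR N3 = F XNOR T = F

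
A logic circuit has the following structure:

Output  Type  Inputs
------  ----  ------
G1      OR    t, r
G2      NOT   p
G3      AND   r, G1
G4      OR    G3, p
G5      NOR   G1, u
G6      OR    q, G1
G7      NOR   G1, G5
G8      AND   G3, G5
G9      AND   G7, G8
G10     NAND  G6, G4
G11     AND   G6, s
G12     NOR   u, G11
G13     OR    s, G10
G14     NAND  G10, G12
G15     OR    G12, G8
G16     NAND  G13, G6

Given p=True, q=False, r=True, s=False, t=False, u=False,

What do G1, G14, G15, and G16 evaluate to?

G1 = t OR r = False OR True = True
G3 = r AND G1 = True AND True = True
G4 = G3 OR p = True OR True = True
G5 = G1 NOR u = True NOR False = False
G6 = q OR G1 = False OR True = True
G8 = G3 AND G5 = True AND False = False
G10 = G6 NAND G4 = True NAND True = False
G11 = G6 AND s = True AND False = False
G12 = u NOR G11 = False NOR False = True
G13 = s OR G10 = False OR False = False
G14 = G10 NAND G12 = False NAND True = True
G15 = G12 OR G8 = True OR False = True
G16 = G13 NAND G6 = False NAND True = True

G1 = True  G14 = True  G15 = True  G16 = True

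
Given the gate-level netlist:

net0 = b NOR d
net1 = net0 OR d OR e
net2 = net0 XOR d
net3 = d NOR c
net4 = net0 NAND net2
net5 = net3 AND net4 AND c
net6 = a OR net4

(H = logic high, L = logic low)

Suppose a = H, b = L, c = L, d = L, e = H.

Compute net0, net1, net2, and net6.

net0 = H, net1 = H, net2 = H, net6 = H

net0 = b NOR d = L NOR L = H
net1 = net0 OR d OR e = H OR L OR H = H
net2 = net0 XOR d = H XOR L = H
net4 = net0 NAND net2 = H NAND H = L
net6 = a OR net4 = H OR L = H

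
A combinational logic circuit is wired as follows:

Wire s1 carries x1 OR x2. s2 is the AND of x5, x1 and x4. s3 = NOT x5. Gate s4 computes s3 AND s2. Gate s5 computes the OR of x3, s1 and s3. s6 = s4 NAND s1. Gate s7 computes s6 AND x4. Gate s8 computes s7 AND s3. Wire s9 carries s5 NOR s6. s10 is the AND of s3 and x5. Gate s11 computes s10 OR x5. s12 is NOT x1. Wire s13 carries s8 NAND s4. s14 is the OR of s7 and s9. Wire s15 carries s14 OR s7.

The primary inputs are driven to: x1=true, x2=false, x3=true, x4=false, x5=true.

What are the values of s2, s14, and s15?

s2 = false; s14 = false; s15 = false

s1 = x1 OR x2 = true OR false = true
s2 = x5 AND x1 AND x4 = true AND true AND false = false
s3 = NOT x5 = NOT true = false
s4 = s3 AND s2 = false AND false = false
s5 = x3 OR s1 OR s3 = true OR true OR false = true
s6 = s4 NAND s1 = false NAND true = true
s7 = s6 AND x4 = true AND false = false
s9 = s5 NOR s6 = true NOR true = false
s14 = s7 OR s9 = false OR false = false
s15 = s14 OR s7 = false OR false = false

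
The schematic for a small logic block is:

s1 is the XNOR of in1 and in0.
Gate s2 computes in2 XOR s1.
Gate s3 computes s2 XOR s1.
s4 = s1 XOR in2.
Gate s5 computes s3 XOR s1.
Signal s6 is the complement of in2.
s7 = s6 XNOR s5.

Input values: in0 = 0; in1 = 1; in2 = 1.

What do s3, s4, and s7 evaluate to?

s3 = 1; s4 = 1; s7 = 0

s1 = in1 XNOR in0 = 1 XNOR 0 = 0
s2 = in2 XOR s1 = 1 XOR 0 = 1
s3 = s2 XOR s1 = 1 XOR 0 = 1
s4 = s1 XOR in2 = 0 XOR 1 = 1
s5 = s3 XOR s1 = 1 XOR 0 = 1
s6 = NOT in2 = NOT 1 = 0
s7 = s6 XNOR s5 = 0 XNOR 1 = 0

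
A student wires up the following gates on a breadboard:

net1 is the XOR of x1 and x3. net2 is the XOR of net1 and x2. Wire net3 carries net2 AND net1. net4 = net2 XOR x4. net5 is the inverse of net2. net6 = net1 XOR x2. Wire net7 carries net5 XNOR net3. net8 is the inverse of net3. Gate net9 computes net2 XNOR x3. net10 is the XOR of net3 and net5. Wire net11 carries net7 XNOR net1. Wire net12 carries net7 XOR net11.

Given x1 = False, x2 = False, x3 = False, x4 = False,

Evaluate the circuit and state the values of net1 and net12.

net1 = False; net12 = True

net1 = x1 XOR x3 = False XOR False = False
net2 = net1 XOR x2 = False XOR False = False
net3 = net2 AND net1 = False AND False = False
net5 = NOT net2 = NOT False = True
net7 = net5 XNOR net3 = True XNOR False = False
net11 = net7 XNOR net1 = False XNOR False = True
net12 = net7 XOR net11 = False XOR True = True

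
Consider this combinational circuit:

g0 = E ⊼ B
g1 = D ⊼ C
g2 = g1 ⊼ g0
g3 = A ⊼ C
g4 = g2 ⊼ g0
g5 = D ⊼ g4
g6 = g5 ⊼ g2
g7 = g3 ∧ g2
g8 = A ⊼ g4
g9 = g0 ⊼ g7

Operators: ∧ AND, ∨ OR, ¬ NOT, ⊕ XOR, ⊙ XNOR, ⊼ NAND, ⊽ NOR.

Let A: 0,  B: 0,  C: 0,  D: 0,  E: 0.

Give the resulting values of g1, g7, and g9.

g1 = 1; g7 = 0; g9 = 1

g0 = E NAND B = 0 NAND 0 = 1
g1 = D NAND C = 0 NAND 0 = 1
g2 = g1 NAND g0 = 1 NAND 1 = 0
g3 = A NAND C = 0 NAND 0 = 1
g7 = g3 AND g2 = 1 AND 0 = 0
g9 = g0 NAND g7 = 1 NAND 0 = 1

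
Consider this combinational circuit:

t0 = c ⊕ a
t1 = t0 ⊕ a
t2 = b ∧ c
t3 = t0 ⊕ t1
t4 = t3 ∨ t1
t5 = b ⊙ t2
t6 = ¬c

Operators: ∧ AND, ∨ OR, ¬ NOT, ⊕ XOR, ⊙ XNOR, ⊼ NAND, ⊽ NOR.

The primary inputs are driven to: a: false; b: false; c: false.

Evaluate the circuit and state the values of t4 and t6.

t0 = c XOR a = false XOR false = false
t1 = t0 XOR a = false XOR false = false
t3 = t0 XOR t1 = false XOR false = false
t4 = t3 OR t1 = false OR false = false
t6 = NOT c = NOT false = true

t4 = false; t6 = true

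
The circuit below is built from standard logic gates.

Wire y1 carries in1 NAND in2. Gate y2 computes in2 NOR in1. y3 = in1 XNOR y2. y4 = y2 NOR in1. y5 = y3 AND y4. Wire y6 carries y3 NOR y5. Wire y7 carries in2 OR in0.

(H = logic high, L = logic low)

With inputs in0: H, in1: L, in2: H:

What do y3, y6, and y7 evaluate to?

y2 = in2 NOR in1 = H NOR L = L
y3 = in1 XNOR y2 = L XNOR L = H
y4 = y2 NOR in1 = L NOR L = H
y5 = y3 AND y4 = H AND H = H
y6 = y3 NOR y5 = H NOR H = L
y7 = in2 OR in0 = H OR H = H

y3 = H, y6 = L, y7 = H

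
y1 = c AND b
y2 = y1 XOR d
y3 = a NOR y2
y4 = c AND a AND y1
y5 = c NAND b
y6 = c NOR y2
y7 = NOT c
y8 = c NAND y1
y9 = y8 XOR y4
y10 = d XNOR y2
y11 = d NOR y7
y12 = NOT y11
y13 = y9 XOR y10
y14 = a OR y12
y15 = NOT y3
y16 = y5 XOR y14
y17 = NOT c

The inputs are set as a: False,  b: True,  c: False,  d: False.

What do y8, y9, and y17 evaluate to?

y8 = True; y9 = True; y17 = True

y1 = c AND b = False AND True = False
y4 = c AND a AND y1 = False AND False AND False = False
y8 = c NAND y1 = False NAND False = True
y9 = y8 XOR y4 = True XOR False = True
y17 = NOT c = NOT False = True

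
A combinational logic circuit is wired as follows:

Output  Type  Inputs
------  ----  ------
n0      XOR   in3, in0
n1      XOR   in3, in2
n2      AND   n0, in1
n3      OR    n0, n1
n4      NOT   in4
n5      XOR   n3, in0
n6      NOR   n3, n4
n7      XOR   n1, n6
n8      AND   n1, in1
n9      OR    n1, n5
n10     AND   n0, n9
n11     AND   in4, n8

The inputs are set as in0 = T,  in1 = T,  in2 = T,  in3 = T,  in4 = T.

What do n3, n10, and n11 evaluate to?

n3 = F, n10 = F, n11 = F

n0 = in3 XOR in0 = T XOR T = F
n1 = in3 XOR in2 = T XOR T = F
n3 = n0 OR n1 = F OR F = F
n5 = n3 XOR in0 = F XOR T = T
n8 = n1 AND in1 = F AND T = F
n9 = n1 OR n5 = F OR T = T
n10 = n0 AND n9 = F AND T = F
n11 = in4 AND n8 = T AND F = F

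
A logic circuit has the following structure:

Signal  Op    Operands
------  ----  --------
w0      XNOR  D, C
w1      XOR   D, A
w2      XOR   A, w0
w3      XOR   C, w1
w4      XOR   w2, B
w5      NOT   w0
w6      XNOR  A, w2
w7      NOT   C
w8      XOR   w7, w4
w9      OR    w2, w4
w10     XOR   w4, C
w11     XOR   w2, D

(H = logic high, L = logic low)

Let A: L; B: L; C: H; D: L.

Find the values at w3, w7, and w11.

w0 = D XNOR C = L XNOR H = L
w1 = D XOR A = L XOR L = L
w2 = A XOR w0 = L XOR L = L
w3 = C XOR w1 = H XOR L = H
w7 = NOT C = NOT H = L
w11 = w2 XOR D = L XOR L = L

w3 = H, w7 = L, w11 = L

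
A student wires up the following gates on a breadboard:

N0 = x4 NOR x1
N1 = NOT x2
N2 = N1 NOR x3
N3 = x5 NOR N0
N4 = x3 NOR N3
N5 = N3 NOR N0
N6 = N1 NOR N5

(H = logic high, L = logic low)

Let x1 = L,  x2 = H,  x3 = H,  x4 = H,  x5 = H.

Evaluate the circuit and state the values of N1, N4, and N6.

N0 = x4 NOR x1 = H NOR L = L
N1 = NOT x2 = NOT H = L
N3 = x5 NOR N0 = H NOR L = L
N4 = x3 NOR N3 = H NOR L = L
N5 = N3 NOR N0 = L NOR L = H
N6 = N1 NOR N5 = L NOR H = L

N1 = L; N4 = L; N6 = L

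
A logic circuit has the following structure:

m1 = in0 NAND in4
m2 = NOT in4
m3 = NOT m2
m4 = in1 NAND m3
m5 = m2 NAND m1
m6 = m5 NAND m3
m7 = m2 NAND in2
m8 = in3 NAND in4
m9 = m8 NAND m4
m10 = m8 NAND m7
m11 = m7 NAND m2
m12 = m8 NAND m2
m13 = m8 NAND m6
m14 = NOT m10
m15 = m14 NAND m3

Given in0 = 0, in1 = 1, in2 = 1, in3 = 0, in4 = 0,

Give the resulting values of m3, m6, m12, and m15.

m3 = 0, m6 = 1, m12 = 0, m15 = 1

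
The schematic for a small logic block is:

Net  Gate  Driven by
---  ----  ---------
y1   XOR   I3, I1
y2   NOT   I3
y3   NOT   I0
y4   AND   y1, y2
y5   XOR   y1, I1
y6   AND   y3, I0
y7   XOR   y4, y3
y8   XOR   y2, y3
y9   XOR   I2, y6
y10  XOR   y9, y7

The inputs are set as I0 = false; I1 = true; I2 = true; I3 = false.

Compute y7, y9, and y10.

y7 = false, y9 = true, y10 = true

y1 = I3 XOR I1 = false XOR true = true
y2 = NOT I3 = NOT false = true
y3 = NOT I0 = NOT false = true
y4 = y1 AND y2 = true AND true = true
y6 = y3 AND I0 = true AND false = false
y7 = y4 XOR y3 = true XOR true = false
y9 = I2 XOR y6 = true XOR false = true
y10 = y9 XOR y7 = true XOR false = true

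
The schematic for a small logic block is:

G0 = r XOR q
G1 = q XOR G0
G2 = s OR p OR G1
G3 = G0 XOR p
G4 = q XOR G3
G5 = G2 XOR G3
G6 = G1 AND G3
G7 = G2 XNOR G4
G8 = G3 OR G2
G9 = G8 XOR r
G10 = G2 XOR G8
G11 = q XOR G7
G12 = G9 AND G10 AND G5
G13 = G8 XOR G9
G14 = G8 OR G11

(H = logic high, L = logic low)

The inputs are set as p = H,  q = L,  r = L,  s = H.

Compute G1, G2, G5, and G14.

G0 = r XOR q = L XOR L = L
G1 = q XOR G0 = L XOR L = L
G2 = s OR p OR G1 = H OR H OR L = H
G3 = G0 XOR p = L XOR H = H
G4 = q XOR G3 = L XOR H = H
G5 = G2 XOR G3 = H XOR H = L
G7 = G2 XNOR G4 = H XNOR H = H
G8 = G3 OR G2 = H OR H = H
G11 = q XOR G7 = L XOR H = H
G14 = G8 OR G11 = H OR H = H

G1 = L, G2 = H, G5 = L, G14 = H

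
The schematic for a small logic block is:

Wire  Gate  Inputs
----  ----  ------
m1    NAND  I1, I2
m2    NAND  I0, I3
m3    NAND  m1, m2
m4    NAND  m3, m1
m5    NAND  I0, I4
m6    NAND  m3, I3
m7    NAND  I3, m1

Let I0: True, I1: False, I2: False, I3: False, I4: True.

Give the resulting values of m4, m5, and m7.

m1 = I1 NAND I2 = False NAND False = True
m2 = I0 NAND I3 = True NAND False = True
m3 = m1 NAND m2 = True NAND True = False
m4 = m3 NAND m1 = False NAND True = True
m5 = I0 NAND I4 = True NAND True = False
m7 = I3 NAND m1 = False NAND True = True

m4 = True  m5 = False  m7 = True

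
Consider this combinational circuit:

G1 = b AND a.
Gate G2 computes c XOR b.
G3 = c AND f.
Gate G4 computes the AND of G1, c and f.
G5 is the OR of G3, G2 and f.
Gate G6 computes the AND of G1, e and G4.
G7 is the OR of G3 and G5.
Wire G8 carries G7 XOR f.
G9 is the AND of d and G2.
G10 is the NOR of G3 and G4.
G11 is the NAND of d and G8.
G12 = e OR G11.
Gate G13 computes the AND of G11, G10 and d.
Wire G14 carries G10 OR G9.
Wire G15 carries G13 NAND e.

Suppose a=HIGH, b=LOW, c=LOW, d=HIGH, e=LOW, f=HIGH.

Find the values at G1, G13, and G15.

G1 = LOW  G13 = HIGH  G15 = HIGH

G1 = b AND a = LOW AND HIGH = LOW
G2 = c XOR b = LOW XOR LOW = LOW
G3 = c AND f = LOW AND HIGH = LOW
G4 = G1 AND c AND f = LOW AND LOW AND HIGH = LOW
G5 = G3 OR G2 OR f = LOW OR LOW OR HIGH = HIGH
G7 = G3 OR G5 = LOW OR HIGH = HIGH
G8 = G7 XOR f = HIGH XOR HIGH = LOW
G10 = G3 NOR G4 = LOW NOR LOW = HIGH
G11 = d NAND G8 = HIGH NAND LOW = HIGH
G13 = G11 AND G10 AND d = HIGH AND HIGH AND HIGH = HIGH
G15 = G13 NAND e = HIGH NAND LOW = HIGH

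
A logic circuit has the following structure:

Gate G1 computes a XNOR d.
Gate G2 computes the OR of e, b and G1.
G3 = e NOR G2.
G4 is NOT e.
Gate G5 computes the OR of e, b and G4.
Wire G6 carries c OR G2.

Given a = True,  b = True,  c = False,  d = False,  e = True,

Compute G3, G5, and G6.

G3 = False; G5 = True; G6 = True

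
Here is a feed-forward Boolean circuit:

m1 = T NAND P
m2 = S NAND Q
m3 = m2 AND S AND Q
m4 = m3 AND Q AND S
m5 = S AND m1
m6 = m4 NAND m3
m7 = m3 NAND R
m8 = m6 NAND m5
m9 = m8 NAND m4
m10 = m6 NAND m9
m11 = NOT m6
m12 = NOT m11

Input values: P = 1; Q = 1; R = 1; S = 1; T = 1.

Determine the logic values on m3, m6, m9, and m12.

m1 = T NAND P = 1 NAND 1 = 0
m2 = S NAND Q = 1 NAND 1 = 0
m3 = m2 AND S AND Q = 0 AND 1 AND 1 = 0
m4 = m3 AND Q AND S = 0 AND 1 AND 1 = 0
m5 = S AND m1 = 1 AND 0 = 0
m6 = m4 NAND m3 = 0 NAND 0 = 1
m8 = m6 NAND m5 = 1 NAND 0 = 1
m9 = m8 NAND m4 = 1 NAND 0 = 1
m11 = NOT m6 = NOT 1 = 0
m12 = NOT m11 = NOT 0 = 1

m3 = 0; m6 = 1; m9 = 1; m12 = 1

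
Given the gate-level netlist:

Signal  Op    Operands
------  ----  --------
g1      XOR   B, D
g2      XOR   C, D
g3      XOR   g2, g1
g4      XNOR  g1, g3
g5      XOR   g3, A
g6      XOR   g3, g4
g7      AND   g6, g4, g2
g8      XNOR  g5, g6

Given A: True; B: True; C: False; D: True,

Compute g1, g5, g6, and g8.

g1 = False, g5 = False, g6 = True, g8 = False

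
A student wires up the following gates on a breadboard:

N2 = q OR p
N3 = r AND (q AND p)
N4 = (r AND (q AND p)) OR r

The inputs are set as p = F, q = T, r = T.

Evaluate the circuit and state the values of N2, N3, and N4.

N2 = T  N3 = F  N4 = T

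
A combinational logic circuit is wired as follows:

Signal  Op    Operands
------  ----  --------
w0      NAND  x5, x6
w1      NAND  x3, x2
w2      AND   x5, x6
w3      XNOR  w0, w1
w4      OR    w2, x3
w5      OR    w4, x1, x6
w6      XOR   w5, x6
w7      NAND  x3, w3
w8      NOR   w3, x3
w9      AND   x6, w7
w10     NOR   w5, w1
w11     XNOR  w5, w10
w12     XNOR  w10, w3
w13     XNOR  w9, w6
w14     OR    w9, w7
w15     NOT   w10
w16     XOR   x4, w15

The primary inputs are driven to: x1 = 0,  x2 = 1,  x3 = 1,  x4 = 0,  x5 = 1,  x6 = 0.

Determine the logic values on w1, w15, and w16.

w1 = 0; w15 = 1; w16 = 1

w1 = x3 NAND x2 = 1 NAND 1 = 0
w2 = x5 AND x6 = 1 AND 0 = 0
w4 = w2 OR x3 = 0 OR 1 = 1
w5 = w4 OR x1 OR x6 = 1 OR 0 OR 0 = 1
w10 = w5 NOR w1 = 1 NOR 0 = 0
w15 = NOT w10 = NOT 0 = 1
w16 = x4 XOR w15 = 0 XOR 1 = 1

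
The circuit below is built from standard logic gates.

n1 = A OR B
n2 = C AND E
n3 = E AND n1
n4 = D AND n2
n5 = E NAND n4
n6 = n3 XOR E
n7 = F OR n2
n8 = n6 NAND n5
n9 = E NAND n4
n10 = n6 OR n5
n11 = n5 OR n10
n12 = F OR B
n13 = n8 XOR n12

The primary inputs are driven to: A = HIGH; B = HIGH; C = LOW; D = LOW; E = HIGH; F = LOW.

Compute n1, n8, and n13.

n1 = A OR B = HIGH OR HIGH = HIGH
n2 = C AND E = LOW AND HIGH = LOW
n3 = E AND n1 = HIGH AND HIGH = HIGH
n4 = D AND n2 = LOW AND LOW = LOW
n5 = E NAND n4 = HIGH NAND LOW = HIGH
n6 = n3 XOR E = HIGH XOR HIGH = LOW
n8 = n6 NAND n5 = LOW NAND HIGH = HIGH
n12 = F OR B = LOW OR HIGH = HIGH
n13 = n8 XOR n12 = HIGH XOR HIGH = LOW

n1 = HIGH, n8 = HIGH, n13 = LOW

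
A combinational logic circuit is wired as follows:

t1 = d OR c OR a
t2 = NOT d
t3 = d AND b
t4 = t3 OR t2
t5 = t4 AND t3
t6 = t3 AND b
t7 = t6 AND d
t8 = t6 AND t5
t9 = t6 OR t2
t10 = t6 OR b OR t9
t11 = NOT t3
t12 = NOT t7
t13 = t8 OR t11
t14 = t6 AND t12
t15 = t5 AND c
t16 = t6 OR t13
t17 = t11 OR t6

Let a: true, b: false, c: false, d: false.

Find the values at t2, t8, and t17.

t2 = true, t8 = false, t17 = true

t2 = NOT d = NOT false = true
t3 = d AND b = false AND false = false
t4 = t3 OR t2 = false OR true = true
t5 = t4 AND t3 = true AND false = false
t6 = t3 AND b = false AND false = false
t8 = t6 AND t5 = false AND false = false
t11 = NOT t3 = NOT false = true
t17 = t11 OR t6 = true OR false = true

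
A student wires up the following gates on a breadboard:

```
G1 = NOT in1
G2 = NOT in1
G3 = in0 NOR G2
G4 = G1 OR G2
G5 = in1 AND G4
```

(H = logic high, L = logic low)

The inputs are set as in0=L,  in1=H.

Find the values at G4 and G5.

G4 = L, G5 = L

G1 = NOT in1 = NOT H = L
G2 = NOT in1 = NOT H = L
G4 = G1 OR G2 = L OR L = L
G5 = in1 AND G4 = H AND L = L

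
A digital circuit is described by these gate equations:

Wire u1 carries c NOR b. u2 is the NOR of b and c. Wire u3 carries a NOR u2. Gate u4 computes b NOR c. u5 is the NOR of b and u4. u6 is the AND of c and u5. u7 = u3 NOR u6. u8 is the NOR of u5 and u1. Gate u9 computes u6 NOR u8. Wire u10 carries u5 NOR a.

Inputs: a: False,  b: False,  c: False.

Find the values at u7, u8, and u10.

u1 = c NOR b = False NOR False = True
u2 = b NOR c = False NOR False = True
u3 = a NOR u2 = False NOR True = False
u4 = b NOR c = False NOR False = True
u5 = b NOR u4 = False NOR True = False
u6 = c AND u5 = False AND False = False
u7 = u3 NOR u6 = False NOR False = True
u8 = u5 NOR u1 = False NOR True = False
u10 = u5 NOR a = False NOR False = True

u7 = True; u8 = False; u10 = True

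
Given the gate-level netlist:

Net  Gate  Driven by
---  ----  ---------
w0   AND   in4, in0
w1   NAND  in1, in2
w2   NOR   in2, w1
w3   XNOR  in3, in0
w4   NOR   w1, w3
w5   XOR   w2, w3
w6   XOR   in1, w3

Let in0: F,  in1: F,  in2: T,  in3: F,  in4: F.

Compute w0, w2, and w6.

w0 = F, w2 = F, w6 = T

w0 = in4 AND in0 = F AND F = F
w1 = in1 NAND in2 = F NAND T = T
w2 = in2 NOR w1 = T NOR T = F
w3 = in3 XNOR in0 = F XNOR F = T
w6 = in1 XOR w3 = F XOR T = T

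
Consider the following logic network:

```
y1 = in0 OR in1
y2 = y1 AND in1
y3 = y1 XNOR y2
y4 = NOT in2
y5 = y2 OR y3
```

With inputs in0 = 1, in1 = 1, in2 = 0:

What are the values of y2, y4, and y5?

y2 = 1, y4 = 1, y5 = 1

y1 = in0 OR in1 = 1 OR 1 = 1
y2 = y1 AND in1 = 1 AND 1 = 1
y3 = y1 XNOR y2 = 1 XNOR 1 = 1
y4 = NOT in2 = NOT 0 = 1
y5 = y2 OR y3 = 1 OR 1 = 1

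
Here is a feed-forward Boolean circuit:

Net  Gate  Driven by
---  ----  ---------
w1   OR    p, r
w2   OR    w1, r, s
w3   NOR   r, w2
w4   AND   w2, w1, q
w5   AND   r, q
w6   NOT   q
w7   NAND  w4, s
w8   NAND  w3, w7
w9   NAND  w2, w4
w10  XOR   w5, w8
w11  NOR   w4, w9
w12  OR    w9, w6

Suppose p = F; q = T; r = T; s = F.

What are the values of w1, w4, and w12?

w1 = p OR r = F OR T = T
w2 = w1 OR r OR s = T OR T OR F = T
w4 = w2 AND w1 AND q = T AND T AND T = T
w6 = NOT q = NOT T = F
w9 = w2 NAND w4 = T NAND T = F
w12 = w9 OR w6 = F OR F = F

w1 = T  w4 = T  w12 = F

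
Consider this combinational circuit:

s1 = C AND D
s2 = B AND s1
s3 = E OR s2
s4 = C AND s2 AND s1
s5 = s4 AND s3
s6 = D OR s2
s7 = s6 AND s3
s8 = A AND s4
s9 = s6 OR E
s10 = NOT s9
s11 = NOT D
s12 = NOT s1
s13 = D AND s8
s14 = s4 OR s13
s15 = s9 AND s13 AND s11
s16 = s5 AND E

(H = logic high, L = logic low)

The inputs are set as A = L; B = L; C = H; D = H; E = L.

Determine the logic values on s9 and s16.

s1 = C AND D = H AND H = H
s2 = B AND s1 = L AND H = L
s3 = E OR s2 = L OR L = L
s4 = C AND s2 AND s1 = H AND L AND H = L
s5 = s4 AND s3 = L AND L = L
s6 = D OR s2 = H OR L = H
s9 = s6 OR E = H OR L = H
s16 = s5 AND E = L AND L = L

s9 = H; s16 = L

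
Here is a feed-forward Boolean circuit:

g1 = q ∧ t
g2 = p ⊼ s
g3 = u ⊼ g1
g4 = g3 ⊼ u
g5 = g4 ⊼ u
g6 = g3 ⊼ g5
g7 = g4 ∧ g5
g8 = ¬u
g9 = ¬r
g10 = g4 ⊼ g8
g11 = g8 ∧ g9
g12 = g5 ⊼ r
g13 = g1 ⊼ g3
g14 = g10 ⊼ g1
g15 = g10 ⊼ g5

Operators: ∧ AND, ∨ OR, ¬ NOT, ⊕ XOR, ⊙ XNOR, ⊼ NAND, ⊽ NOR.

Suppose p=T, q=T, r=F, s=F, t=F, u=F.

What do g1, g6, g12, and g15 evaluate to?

g1 = F; g6 = F; g12 = T; g15 = T

g1 = q AND t = T AND F = F
g3 = u NAND g1 = F NAND F = T
g4 = g3 NAND u = T NAND F = T
g5 = g4 NAND u = T NAND F = T
g6 = g3 NAND g5 = T NAND T = F
g8 = NOT u = NOT F = T
g10 = g4 NAND g8 = T NAND T = F
g12 = g5 NAND r = T NAND F = T
g15 = g10 NAND g5 = F NAND T = T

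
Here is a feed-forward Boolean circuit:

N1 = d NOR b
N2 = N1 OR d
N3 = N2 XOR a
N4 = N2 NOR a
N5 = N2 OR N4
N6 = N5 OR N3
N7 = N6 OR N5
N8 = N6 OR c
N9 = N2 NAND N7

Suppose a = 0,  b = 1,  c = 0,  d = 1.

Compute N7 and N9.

N7 = 1, N9 = 0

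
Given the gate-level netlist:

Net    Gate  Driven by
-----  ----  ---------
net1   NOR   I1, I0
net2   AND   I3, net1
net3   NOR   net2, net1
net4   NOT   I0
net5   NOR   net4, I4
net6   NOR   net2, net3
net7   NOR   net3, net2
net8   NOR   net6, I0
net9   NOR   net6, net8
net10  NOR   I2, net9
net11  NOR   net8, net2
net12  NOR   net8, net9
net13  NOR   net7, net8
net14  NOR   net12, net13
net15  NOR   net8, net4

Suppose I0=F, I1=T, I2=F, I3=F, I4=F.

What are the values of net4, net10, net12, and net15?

net4 = T, net10 = T, net12 = F, net15 = F

net1 = I1 NOR I0 = T NOR F = F
net2 = I3 AND net1 = F AND F = F
net3 = net2 NOR net1 = F NOR F = T
net4 = NOT I0 = NOT F = T
net6 = net2 NOR net3 = F NOR T = F
net8 = net6 NOR I0 = F NOR F = T
net9 = net6 NOR net8 = F NOR T = F
net10 = I2 NOR net9 = F NOR F = T
net12 = net8 NOR net9 = T NOR F = F
net15 = net8 NOR net4 = T NOR T = F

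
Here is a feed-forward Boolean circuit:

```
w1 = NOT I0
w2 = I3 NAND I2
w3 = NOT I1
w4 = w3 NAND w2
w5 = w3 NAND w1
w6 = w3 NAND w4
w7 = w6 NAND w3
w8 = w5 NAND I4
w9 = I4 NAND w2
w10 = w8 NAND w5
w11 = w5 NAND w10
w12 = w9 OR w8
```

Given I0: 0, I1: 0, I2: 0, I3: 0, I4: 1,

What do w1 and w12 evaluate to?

w1 = NOT I0 = NOT 0 = 1
w2 = I3 NAND I2 = 0 NAND 0 = 1
w3 = NOT I1 = NOT 0 = 1
w5 = w3 NAND w1 = 1 NAND 1 = 0
w8 = w5 NAND I4 = 0 NAND 1 = 1
w9 = I4 NAND w2 = 1 NAND 1 = 0
w12 = w9 OR w8 = 0 OR 1 = 1

w1 = 1  w12 = 1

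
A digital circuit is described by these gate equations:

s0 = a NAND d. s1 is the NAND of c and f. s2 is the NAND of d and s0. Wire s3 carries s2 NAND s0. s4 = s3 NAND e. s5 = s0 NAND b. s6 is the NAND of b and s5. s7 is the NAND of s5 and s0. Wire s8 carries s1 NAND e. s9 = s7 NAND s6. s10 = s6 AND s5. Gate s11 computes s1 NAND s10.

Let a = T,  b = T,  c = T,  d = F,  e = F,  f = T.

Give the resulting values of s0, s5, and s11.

s0 = T, s5 = F, s11 = T

s0 = a NAND d = T NAND F = T
s1 = c NAND f = T NAND T = F
s5 = s0 NAND b = T NAND T = F
s6 = b NAND s5 = T NAND F = T
s10 = s6 AND s5 = T AND F = F
s11 = s1 NAND s10 = F NAND F = T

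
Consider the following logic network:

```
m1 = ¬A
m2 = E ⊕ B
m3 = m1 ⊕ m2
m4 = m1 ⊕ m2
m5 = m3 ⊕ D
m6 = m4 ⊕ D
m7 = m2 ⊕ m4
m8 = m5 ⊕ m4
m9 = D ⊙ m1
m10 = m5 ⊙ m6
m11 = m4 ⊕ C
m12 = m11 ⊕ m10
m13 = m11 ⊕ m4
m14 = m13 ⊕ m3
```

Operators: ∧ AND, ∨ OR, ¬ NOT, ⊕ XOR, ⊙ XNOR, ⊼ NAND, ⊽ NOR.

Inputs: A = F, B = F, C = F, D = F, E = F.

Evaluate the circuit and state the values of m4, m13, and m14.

m1 = NOT A = NOT F = T
m2 = E XOR B = F XOR F = F
m3 = m1 XOR m2 = T XOR F = T
m4 = m1 XOR m2 = T XOR F = T
m11 = m4 XOR C = T XOR F = T
m13 = m11 XOR m4 = T XOR T = F
m14 = m13 XOR m3 = F XOR T = T

m4 = T; m13 = F; m14 = T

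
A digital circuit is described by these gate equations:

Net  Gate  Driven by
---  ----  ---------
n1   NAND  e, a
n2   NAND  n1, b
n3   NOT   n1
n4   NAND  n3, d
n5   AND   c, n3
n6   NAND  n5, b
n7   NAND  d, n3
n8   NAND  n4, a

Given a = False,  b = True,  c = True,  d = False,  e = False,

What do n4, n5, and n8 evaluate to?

n4 = True, n5 = False, n8 = True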